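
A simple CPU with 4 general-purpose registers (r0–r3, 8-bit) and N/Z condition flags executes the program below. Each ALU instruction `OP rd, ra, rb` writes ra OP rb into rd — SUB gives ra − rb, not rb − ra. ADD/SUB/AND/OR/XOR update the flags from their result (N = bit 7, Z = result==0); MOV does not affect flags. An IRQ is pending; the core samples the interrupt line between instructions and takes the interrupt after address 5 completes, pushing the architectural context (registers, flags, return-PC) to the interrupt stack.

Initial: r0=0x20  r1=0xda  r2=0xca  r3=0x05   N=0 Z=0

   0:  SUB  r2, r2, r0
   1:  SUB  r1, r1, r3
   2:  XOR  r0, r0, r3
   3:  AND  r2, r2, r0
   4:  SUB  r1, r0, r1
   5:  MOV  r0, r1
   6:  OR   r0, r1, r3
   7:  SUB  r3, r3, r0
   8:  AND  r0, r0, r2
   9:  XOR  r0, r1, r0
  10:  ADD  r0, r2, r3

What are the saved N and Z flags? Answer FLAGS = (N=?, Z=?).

after  0: r0=0x20 r1=0xda r2=0xaa r3=0x05  N=1 Z=0
after  1: r0=0x20 r1=0xd5 r2=0xaa r3=0x05  N=1 Z=0
after  2: r0=0x25 r1=0xd5 r2=0xaa r3=0x05  N=0 Z=0
after  3: r0=0x25 r1=0xd5 r2=0x20 r3=0x05  N=0 Z=0
after  4: r0=0x25 r1=0x50 r2=0x20 r3=0x05  N=0 Z=0
after  5: r0=0x50 r1=0x50 r2=0x20 r3=0x05  N=0 Z=0
-- IRQ taken; context saved, return-PC = 6 --

FLAGS = (N=0, Z=0)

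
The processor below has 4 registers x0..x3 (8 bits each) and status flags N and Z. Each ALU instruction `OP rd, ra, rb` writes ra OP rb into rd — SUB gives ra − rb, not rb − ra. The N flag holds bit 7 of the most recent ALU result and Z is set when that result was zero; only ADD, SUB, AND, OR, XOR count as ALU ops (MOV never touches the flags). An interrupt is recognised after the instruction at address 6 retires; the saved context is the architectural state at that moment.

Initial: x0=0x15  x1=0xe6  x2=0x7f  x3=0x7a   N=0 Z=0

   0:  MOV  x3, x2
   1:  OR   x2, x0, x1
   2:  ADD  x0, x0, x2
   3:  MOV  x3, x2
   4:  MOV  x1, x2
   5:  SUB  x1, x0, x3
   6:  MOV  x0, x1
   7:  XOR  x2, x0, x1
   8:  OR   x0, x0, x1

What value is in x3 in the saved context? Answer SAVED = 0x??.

after  0: x0=0x15 x1=0xe6 x2=0x7f x3=0x7f  N=0 Z=0
after  1: x0=0x15 x1=0xe6 x2=0xf7 x3=0x7f  N=1 Z=0
after  2: x0=0x0c x1=0xe6 x2=0xf7 x3=0x7f  N=0 Z=0
after  3: x0=0x0c x1=0xe6 x2=0xf7 x3=0xf7  N=0 Z=0
after  4: x0=0x0c x1=0xf7 x2=0xf7 x3=0xf7  N=0 Z=0
after  5: x0=0x0c x1=0x15 x2=0xf7 x3=0xf7  N=0 Z=0
after  6: x0=0x15 x1=0x15 x2=0xf7 x3=0xf7  N=0 Z=0
-- IRQ taken; context saved, return-PC = 7 --

SAVED = 0xf7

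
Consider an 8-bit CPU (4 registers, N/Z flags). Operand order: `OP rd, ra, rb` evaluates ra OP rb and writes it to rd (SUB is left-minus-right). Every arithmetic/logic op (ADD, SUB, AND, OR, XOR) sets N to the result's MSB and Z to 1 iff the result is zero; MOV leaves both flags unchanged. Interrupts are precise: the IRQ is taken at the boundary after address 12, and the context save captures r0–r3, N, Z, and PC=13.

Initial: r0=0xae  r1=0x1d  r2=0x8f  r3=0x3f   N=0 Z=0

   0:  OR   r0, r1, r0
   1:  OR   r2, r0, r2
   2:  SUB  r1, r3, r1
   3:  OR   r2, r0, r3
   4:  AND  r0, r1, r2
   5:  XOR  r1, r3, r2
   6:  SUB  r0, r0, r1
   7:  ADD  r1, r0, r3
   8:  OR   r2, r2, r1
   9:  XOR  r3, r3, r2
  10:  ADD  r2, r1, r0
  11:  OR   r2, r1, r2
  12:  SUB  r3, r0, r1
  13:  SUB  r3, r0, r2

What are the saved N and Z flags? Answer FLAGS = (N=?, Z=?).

FLAGS = (N=1, Z=0)

after  0: r0=0xbf r1=0x1d r2=0x8f r3=0x3f  N=1 Z=0
after  1: r0=0xbf r1=0x1d r2=0xbf r3=0x3f  N=1 Z=0
after  2: r0=0xbf r1=0x22 r2=0xbf r3=0x3f  N=0 Z=0
after  3: r0=0xbf r1=0x22 r2=0xbf r3=0x3f  N=1 Z=0
after  4: r0=0x22 r1=0x22 r2=0xbf r3=0x3f  N=0 Z=0
after  5: r0=0x22 r1=0x80 r2=0xbf r3=0x3f  N=1 Z=0
after  6: r0=0xa2 r1=0x80 r2=0xbf r3=0x3f  N=1 Z=0
after  7: r0=0xa2 r1=0xe1 r2=0xbf r3=0x3f  N=1 Z=0
after  8: r0=0xa2 r1=0xe1 r2=0xff r3=0x3f  N=1 Z=0
after  9: r0=0xa2 r1=0xe1 r2=0xff r3=0xc0  N=1 Z=0
after 10: r0=0xa2 r1=0xe1 r2=0x83 r3=0xc0  N=1 Z=0
after 11: r0=0xa2 r1=0xe1 r2=0xe3 r3=0xc0  N=1 Z=0
after 12: r0=0xa2 r1=0xe1 r2=0xe3 r3=0xc1  N=1 Z=0
-- IRQ taken; context saved, return-PC = 13 --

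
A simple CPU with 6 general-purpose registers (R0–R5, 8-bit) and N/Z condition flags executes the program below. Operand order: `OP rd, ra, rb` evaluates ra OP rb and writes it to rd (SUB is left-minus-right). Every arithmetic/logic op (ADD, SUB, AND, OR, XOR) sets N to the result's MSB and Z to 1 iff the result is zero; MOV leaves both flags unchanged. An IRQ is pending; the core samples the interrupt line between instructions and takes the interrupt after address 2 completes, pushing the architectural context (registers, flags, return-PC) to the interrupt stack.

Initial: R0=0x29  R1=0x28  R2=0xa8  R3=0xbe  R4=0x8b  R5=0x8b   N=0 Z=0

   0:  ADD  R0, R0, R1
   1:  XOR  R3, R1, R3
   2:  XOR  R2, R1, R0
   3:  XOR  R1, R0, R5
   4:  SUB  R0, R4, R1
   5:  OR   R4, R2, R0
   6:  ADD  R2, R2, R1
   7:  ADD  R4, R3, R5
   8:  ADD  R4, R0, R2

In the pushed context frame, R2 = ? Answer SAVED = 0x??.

SAVED = 0x79

after  0: R0=0x51 R1=0x28 R2=0xa8 R3=0xbe R4=0x8b R5=0x8b  N=0 Z=0
after  1: R0=0x51 R1=0x28 R2=0xa8 R3=0x96 R4=0x8b R5=0x8b  N=1 Z=0
after  2: R0=0x51 R1=0x28 R2=0x79 R3=0x96 R4=0x8b R5=0x8b  N=0 Z=0
-- IRQ taken; context saved, return-PC = 3 --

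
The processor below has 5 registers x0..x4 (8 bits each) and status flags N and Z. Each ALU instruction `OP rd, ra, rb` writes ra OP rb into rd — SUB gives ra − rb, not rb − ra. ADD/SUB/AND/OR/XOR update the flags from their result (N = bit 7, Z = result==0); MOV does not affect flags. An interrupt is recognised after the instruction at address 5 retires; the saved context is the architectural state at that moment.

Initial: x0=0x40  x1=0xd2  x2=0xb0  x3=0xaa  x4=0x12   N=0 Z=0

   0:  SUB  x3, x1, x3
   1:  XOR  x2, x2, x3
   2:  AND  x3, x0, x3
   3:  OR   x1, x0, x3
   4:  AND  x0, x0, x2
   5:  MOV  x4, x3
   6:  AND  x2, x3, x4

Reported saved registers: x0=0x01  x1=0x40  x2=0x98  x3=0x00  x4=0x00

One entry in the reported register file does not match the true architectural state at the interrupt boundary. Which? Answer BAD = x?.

BAD = x0

after  0: x0=0x40 x1=0xd2 x2=0xb0 x3=0x28 x4=0x12  N=0 Z=0
after  1: x0=0x40 x1=0xd2 x2=0x98 x3=0x28 x4=0x12  N=1 Z=0
after  2: x0=0x40 x1=0xd2 x2=0x98 x3=0x00 x4=0x12  N=0 Z=1
after  3: x0=0x40 x1=0x40 x2=0x98 x3=0x00 x4=0x12  N=0 Z=0
after  4: x0=0x00 x1=0x40 x2=0x98 x3=0x00 x4=0x12  N=0 Z=1
after  5: x0=0x00 x1=0x40 x2=0x98 x3=0x00 x4=0x00  N=0 Z=1
-- IRQ taken; context saved, return-PC = 6 --
mismatch: x0: reported 0x01 vs actual 0x00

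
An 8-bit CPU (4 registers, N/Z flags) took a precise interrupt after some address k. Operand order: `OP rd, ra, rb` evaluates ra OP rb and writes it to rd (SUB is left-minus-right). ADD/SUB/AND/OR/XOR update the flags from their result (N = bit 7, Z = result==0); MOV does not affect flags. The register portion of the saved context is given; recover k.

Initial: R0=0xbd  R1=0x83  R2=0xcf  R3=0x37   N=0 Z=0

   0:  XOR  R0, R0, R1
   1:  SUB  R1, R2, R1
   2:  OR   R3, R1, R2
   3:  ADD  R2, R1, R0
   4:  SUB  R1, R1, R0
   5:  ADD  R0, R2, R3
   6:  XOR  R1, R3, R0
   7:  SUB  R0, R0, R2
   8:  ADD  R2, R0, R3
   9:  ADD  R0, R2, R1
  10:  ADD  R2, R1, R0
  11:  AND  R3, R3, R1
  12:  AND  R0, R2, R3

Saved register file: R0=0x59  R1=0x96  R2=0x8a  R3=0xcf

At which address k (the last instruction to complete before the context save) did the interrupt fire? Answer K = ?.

K = 6

after  0: R0=0x3e R1=0x83 R2=0xcf R3=0x37  N=0 Z=0
after  1: R0=0x3e R1=0x4c R2=0xcf R3=0x37  N=0 Z=0
after  2: R0=0x3e R1=0x4c R2=0xcf R3=0xcf  N=1 Z=0
after  3: R0=0x3e R1=0x4c R2=0x8a R3=0xcf  N=1 Z=0
after  4: R0=0x3e R1=0x0e R2=0x8a R3=0xcf  N=0 Z=0
after  5: R0=0x59 R1=0x0e R2=0x8a R3=0xcf  N=0 Z=0
after  6: R0=0x59 R1=0x96 R2=0x8a R3=0xcf  N=1 Z=0
-- IRQ taken; context saved, return-PC = 7 --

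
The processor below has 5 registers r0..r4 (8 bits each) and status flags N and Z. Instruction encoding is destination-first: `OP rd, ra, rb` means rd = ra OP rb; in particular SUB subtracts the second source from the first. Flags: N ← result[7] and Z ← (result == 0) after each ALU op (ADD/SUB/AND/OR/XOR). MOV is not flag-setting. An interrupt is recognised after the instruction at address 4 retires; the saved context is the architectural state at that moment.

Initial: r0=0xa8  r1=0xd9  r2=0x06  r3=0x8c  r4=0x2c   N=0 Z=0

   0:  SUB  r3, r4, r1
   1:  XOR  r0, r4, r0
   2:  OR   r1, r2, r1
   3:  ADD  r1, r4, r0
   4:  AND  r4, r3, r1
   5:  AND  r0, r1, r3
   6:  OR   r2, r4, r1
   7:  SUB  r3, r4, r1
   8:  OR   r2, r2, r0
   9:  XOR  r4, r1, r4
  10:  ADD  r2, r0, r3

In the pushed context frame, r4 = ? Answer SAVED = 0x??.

after  0: r0=0xa8 r1=0xd9 r2=0x06 r3=0x53 r4=0x2c  N=0 Z=0
after  1: r0=0x84 r1=0xd9 r2=0x06 r3=0x53 r4=0x2c  N=1 Z=0
after  2: r0=0x84 r1=0xdf r2=0x06 r3=0x53 r4=0x2c  N=1 Z=0
after  3: r0=0x84 r1=0xb0 r2=0x06 r3=0x53 r4=0x2c  N=1 Z=0
after  4: r0=0x84 r1=0xb0 r2=0x06 r3=0x53 r4=0x10  N=0 Z=0
-- IRQ taken; context saved, return-PC = 5 --

SAVED = 0x10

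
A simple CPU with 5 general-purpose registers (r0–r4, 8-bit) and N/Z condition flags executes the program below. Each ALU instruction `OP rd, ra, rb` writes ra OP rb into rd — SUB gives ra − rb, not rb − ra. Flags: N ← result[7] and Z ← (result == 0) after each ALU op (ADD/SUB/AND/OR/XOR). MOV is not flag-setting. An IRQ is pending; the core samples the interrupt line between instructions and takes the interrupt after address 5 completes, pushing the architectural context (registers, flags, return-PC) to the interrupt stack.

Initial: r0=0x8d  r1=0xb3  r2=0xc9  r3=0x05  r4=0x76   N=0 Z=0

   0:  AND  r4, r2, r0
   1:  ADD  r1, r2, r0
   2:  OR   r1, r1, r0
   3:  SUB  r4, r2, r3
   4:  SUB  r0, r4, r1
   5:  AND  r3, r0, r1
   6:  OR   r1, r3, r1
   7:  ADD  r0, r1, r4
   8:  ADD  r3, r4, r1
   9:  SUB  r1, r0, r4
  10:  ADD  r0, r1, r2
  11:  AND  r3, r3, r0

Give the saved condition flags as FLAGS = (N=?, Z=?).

FLAGS = (N=1, Z=0)

after  0: r0=0x8d r1=0xb3 r2=0xc9 r3=0x05 r4=0x89  N=1 Z=0
after  1: r0=0x8d r1=0x56 r2=0xc9 r3=0x05 r4=0x89  N=0 Z=0
after  2: r0=0x8d r1=0xdf r2=0xc9 r3=0x05 r4=0x89  N=1 Z=0
after  3: r0=0x8d r1=0xdf r2=0xc9 r3=0x05 r4=0xc4  N=1 Z=0
after  4: r0=0xe5 r1=0xdf r2=0xc9 r3=0x05 r4=0xc4  N=1 Z=0
after  5: r0=0xe5 r1=0xdf r2=0xc9 r3=0xc5 r4=0xc4  N=1 Z=0
-- IRQ taken; context saved, return-PC = 6 --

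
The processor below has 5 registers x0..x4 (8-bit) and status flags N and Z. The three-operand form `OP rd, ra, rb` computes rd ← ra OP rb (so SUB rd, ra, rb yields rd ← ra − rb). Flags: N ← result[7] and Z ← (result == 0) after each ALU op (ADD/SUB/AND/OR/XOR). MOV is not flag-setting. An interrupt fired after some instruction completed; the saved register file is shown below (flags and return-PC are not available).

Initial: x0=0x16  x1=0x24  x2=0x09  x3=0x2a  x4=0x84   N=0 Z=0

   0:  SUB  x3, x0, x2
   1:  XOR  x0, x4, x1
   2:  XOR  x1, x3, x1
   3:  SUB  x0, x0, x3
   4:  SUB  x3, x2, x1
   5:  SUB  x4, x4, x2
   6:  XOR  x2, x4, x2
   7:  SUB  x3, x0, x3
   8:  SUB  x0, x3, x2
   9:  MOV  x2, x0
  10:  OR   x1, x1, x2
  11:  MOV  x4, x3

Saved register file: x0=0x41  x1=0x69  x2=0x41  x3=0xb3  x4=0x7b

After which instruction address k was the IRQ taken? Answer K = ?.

after  0: x0=0x16 x1=0x24 x2=0x09 x3=0x0d x4=0x84  N=0 Z=0
after  1: x0=0xa0 x1=0x24 x2=0x09 x3=0x0d x4=0x84  N=1 Z=0
after  2: x0=0xa0 x1=0x29 x2=0x09 x3=0x0d x4=0x84  N=0 Z=0
after  3: x0=0x93 x1=0x29 x2=0x09 x3=0x0d x4=0x84  N=1 Z=0
after  4: x0=0x93 x1=0x29 x2=0x09 x3=0xe0 x4=0x84  N=1 Z=0
after  5: x0=0x93 x1=0x29 x2=0x09 x3=0xe0 x4=0x7b  N=0 Z=0
after  6: x0=0x93 x1=0x29 x2=0x72 x3=0xe0 x4=0x7b  N=0 Z=0
after  7: x0=0x93 x1=0x29 x2=0x72 x3=0xb3 x4=0x7b  N=1 Z=0
after  8: x0=0x41 x1=0x29 x2=0x72 x3=0xb3 x4=0x7b  N=0 Z=0
after  9: x0=0x41 x1=0x29 x2=0x41 x3=0xb3 x4=0x7b  N=0 Z=0
after 10: x0=0x41 x1=0x69 x2=0x41 x3=0xb3 x4=0x7b  N=0 Z=0
-- IRQ taken; context saved, return-PC = 11 --

K = 10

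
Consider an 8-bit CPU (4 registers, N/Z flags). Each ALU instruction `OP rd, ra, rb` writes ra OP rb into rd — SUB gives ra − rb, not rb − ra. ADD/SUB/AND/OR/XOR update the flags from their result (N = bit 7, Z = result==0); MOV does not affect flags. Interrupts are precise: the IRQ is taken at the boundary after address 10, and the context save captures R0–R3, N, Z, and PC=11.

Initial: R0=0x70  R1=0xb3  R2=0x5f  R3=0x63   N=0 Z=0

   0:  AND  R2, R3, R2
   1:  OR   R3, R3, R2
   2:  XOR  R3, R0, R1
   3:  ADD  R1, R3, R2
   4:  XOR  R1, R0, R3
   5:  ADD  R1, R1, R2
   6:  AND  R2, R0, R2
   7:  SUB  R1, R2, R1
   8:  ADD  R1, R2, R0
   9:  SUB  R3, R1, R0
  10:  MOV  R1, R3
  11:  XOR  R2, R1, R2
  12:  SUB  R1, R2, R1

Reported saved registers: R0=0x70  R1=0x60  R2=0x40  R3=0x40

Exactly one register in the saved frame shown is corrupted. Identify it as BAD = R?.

after  0: R0=0x70 R1=0xb3 R2=0x43 R3=0x63  N=0 Z=0
after  1: R0=0x70 R1=0xb3 R2=0x43 R3=0x63  N=0 Z=0
after  2: R0=0x70 R1=0xb3 R2=0x43 R3=0xc3  N=1 Z=0
after  3: R0=0x70 R1=0x06 R2=0x43 R3=0xc3  N=0 Z=0
after  4: R0=0x70 R1=0xb3 R2=0x43 R3=0xc3  N=1 Z=0
after  5: R0=0x70 R1=0xf6 R2=0x43 R3=0xc3  N=1 Z=0
after  6: R0=0x70 R1=0xf6 R2=0x40 R3=0xc3  N=0 Z=0
after  7: R0=0x70 R1=0x4a R2=0x40 R3=0xc3  N=0 Z=0
after  8: R0=0x70 R1=0xb0 R2=0x40 R3=0xc3  N=1 Z=0
after  9: R0=0x70 R1=0xb0 R2=0x40 R3=0x40  N=0 Z=0
after 10: R0=0x70 R1=0x40 R2=0x40 R3=0x40  N=0 Z=0
-- IRQ taken; context saved, return-PC = 11 --
mismatch: R1: reported 0x60 vs actual 0x40

BAD = R1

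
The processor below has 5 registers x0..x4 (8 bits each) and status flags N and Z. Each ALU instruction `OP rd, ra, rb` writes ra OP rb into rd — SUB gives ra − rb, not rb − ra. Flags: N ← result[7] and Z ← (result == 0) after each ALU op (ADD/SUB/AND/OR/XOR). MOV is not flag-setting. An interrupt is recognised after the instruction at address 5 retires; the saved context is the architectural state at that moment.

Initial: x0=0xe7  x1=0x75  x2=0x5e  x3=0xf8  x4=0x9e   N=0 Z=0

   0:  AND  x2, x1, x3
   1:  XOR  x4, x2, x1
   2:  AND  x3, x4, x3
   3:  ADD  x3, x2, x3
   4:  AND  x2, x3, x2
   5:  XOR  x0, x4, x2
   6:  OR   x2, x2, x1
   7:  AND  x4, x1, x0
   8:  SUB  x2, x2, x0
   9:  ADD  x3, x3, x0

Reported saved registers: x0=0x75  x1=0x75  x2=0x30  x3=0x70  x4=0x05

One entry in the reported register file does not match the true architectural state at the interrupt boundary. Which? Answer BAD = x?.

BAD = x2

after  0: x0=0xe7 x1=0x75 x2=0x70 x3=0xf8 x4=0x9e  N=0 Z=0
after  1: x0=0xe7 x1=0x75 x2=0x70 x3=0xf8 x4=0x05  N=0 Z=0
after  2: x0=0xe7 x1=0x75 x2=0x70 x3=0x00 x4=0x05  N=0 Z=1
after  3: x0=0xe7 x1=0x75 x2=0x70 x3=0x70 x4=0x05  N=0 Z=0
after  4: x0=0xe7 x1=0x75 x2=0x70 x3=0x70 x4=0x05  N=0 Z=0
after  5: x0=0x75 x1=0x75 x2=0x70 x3=0x70 x4=0x05  N=0 Z=0
-- IRQ taken; context saved, return-PC = 6 --
mismatch: x2: reported 0x30 vs actual 0x70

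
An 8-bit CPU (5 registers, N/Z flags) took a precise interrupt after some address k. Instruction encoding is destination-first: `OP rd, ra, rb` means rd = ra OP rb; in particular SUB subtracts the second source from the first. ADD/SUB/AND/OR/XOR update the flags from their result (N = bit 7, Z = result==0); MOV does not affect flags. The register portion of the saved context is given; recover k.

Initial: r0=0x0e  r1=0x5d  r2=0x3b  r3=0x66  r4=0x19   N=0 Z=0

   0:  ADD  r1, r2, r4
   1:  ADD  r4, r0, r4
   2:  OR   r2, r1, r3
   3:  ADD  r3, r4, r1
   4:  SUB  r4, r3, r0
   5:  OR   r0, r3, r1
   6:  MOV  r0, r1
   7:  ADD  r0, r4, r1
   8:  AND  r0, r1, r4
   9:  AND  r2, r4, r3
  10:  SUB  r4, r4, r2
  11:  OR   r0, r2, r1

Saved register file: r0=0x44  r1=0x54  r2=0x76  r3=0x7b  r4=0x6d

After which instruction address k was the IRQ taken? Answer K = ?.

after  0: r0=0x0e r1=0x54 r2=0x3b r3=0x66 r4=0x19  N=0 Z=0
after  1: r0=0x0e r1=0x54 r2=0x3b r3=0x66 r4=0x27  N=0 Z=0
after  2: r0=0x0e r1=0x54 r2=0x76 r3=0x66 r4=0x27  N=0 Z=0
after  3: r0=0x0e r1=0x54 r2=0x76 r3=0x7b r4=0x27  N=0 Z=0
after  4: r0=0x0e r1=0x54 r2=0x76 r3=0x7b r4=0x6d  N=0 Z=0
after  5: r0=0x7f r1=0x54 r2=0x76 r3=0x7b r4=0x6d  N=0 Z=0
after  6: r0=0x54 r1=0x54 r2=0x76 r3=0x7b r4=0x6d  N=0 Z=0
after  7: r0=0xc1 r1=0x54 r2=0x76 r3=0x7b r4=0x6d  N=1 Z=0
after  8: r0=0x44 r1=0x54 r2=0x76 r3=0x7b r4=0x6d  N=0 Z=0
-- IRQ taken; context saved, return-PC = 9 --

K = 8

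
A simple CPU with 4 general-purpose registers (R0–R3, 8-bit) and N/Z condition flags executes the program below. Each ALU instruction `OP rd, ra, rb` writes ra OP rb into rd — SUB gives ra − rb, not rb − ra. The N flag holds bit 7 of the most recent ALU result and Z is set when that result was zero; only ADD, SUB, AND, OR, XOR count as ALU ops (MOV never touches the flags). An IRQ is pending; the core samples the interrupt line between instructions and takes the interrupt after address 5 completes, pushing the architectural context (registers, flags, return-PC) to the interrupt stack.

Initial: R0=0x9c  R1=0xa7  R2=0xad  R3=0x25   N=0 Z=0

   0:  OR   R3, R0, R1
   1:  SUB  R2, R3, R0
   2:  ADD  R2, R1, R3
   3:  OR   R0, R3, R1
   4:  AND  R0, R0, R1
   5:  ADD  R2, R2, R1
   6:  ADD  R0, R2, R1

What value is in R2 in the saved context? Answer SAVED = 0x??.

after  0: R0=0x9c R1=0xa7 R2=0xad R3=0xbf  N=1 Z=0
after  1: R0=0x9c R1=0xa7 R2=0x23 R3=0xbf  N=0 Z=0
after  2: R0=0x9c R1=0xa7 R2=0x66 R3=0xbf  N=0 Z=0
after  3: R0=0xbf R1=0xa7 R2=0x66 R3=0xbf  N=1 Z=0
after  4: R0=0xa7 R1=0xa7 R2=0x66 R3=0xbf  N=1 Z=0
after  5: R0=0xa7 R1=0xa7 R2=0x0d R3=0xbf  N=0 Z=0
-- IRQ taken; context saved, return-PC = 6 --

SAVED = 0x0d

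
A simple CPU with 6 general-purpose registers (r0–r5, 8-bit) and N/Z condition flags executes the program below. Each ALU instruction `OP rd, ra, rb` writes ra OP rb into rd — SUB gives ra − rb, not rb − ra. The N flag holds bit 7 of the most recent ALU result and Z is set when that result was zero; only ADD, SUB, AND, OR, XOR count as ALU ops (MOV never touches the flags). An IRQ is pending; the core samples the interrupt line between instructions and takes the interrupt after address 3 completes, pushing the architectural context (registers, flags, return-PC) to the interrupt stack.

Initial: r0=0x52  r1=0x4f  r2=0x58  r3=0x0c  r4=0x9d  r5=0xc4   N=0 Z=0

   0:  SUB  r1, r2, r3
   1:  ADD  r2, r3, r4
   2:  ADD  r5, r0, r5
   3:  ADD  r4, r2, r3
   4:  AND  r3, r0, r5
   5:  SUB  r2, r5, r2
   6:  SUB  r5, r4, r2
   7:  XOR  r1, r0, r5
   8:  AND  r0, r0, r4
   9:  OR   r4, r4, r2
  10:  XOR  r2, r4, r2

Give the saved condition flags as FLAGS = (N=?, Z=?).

after  0: r0=0x52 r1=0x4c r2=0x58 r3=0x0c r4=0x9d r5=0xc4  N=0 Z=0
after  1: r0=0x52 r1=0x4c r2=0xa9 r3=0x0c r4=0x9d r5=0xc4  N=1 Z=0
after  2: r0=0x52 r1=0x4c r2=0xa9 r3=0x0c r4=0x9d r5=0x16  N=0 Z=0
after  3: r0=0x52 r1=0x4c r2=0xa9 r3=0x0c r4=0xb5 r5=0x16  N=1 Z=0
-- IRQ taken; context saved, return-PC = 4 --

FLAGS = (N=1, Z=0)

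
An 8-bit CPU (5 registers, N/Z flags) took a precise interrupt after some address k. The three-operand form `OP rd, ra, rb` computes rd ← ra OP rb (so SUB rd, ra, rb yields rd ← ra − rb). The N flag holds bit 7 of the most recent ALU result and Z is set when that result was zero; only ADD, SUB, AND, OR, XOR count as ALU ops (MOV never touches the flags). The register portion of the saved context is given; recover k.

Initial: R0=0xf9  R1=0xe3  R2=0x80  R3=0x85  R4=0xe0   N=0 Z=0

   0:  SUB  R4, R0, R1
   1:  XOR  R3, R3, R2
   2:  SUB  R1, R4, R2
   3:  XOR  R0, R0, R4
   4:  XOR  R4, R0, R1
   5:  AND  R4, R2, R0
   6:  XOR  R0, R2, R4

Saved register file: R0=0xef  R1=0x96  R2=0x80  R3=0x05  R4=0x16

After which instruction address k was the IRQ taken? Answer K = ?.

K = 3

after  0: R0=0xf9 R1=0xe3 R2=0x80 R3=0x85 R4=0x16  N=0 Z=0
after  1: R0=0xf9 R1=0xe3 R2=0x80 R3=0x05 R4=0x16  N=0 Z=0
after  2: R0=0xf9 R1=0x96 R2=0x80 R3=0x05 R4=0x16  N=1 Z=0
after  3: R0=0xef R1=0x96 R2=0x80 R3=0x05 R4=0x16  N=1 Z=0
-- IRQ taken; context saved, return-PC = 4 --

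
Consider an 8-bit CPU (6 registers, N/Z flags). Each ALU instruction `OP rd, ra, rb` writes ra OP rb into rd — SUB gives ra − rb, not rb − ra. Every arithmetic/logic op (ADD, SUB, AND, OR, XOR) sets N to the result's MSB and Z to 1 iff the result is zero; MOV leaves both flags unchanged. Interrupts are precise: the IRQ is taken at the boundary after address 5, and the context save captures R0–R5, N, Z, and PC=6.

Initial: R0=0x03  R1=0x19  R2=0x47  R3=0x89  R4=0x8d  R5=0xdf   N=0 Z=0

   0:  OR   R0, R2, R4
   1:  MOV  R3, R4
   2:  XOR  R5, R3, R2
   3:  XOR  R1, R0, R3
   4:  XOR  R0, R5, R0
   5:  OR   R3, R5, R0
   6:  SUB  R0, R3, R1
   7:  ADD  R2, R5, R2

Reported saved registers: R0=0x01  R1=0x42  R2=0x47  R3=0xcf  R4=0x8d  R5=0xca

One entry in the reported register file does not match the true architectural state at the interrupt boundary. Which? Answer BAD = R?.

BAD = R0

after  0: R0=0xcf R1=0x19 R2=0x47 R3=0x89 R4=0x8d R5=0xdf  N=1 Z=0
after  1: R0=0xcf R1=0x19 R2=0x47 R3=0x8d R4=0x8d R5=0xdf  N=1 Z=0
after  2: R0=0xcf R1=0x19 R2=0x47 R3=0x8d R4=0x8d R5=0xca  N=1 Z=0
after  3: R0=0xcf R1=0x42 R2=0x47 R3=0x8d R4=0x8d R5=0xca  N=0 Z=0
after  4: R0=0x05 R1=0x42 R2=0x47 R3=0x8d R4=0x8d R5=0xca  N=0 Z=0
after  5: R0=0x05 R1=0x42 R2=0x47 R3=0xcf R4=0x8d R5=0xca  N=1 Z=0
-- IRQ taken; context saved, return-PC = 6 --
mismatch: R0: reported 0x01 vs actual 0x05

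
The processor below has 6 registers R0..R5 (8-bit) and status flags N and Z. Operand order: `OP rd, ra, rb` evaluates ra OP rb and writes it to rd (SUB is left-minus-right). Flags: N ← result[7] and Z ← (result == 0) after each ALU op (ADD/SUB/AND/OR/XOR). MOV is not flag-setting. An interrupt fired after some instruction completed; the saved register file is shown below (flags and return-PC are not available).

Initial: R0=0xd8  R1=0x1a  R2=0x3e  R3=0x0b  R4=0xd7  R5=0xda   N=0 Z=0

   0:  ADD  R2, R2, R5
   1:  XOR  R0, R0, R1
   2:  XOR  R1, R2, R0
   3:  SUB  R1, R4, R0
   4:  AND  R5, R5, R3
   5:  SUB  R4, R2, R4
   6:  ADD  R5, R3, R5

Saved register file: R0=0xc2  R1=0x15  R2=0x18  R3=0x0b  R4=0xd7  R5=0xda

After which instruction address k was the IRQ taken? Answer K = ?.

after  0: R0=0xd8 R1=0x1a R2=0x18 R3=0x0b R4=0xd7 R5=0xda  N=0 Z=0
after  1: R0=0xc2 R1=0x1a R2=0x18 R3=0x0b R4=0xd7 R5=0xda  N=1 Z=0
after  2: R0=0xc2 R1=0xda R2=0x18 R3=0x0b R4=0xd7 R5=0xda  N=1 Z=0
after  3: R0=0xc2 R1=0x15 R2=0x18 R3=0x0b R4=0xd7 R5=0xda  N=0 Z=0
-- IRQ taken; context saved, return-PC = 4 --

K = 3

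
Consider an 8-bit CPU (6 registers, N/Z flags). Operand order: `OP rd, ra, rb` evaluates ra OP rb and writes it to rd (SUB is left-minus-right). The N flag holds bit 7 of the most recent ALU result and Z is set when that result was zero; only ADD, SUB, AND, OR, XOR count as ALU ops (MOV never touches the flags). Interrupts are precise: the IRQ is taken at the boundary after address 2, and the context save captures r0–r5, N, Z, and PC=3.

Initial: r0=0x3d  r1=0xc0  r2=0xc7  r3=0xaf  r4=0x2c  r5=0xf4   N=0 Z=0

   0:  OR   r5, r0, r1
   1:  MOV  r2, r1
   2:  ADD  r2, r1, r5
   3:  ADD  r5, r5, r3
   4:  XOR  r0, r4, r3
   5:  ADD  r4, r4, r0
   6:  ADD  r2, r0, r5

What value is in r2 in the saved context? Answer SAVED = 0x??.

SAVED = 0xbd

after  0: r0=0x3d r1=0xc0 r2=0xc7 r3=0xaf r4=0x2c r5=0xfd  N=1 Z=0
after  1: r0=0x3d r1=0xc0 r2=0xc0 r3=0xaf r4=0x2c r5=0xfd  N=1 Z=0
after  2: r0=0x3d r1=0xc0 r2=0xbd r3=0xaf r4=0x2c r5=0xfd  N=1 Z=0
-- IRQ taken; context saved, return-PC = 3 --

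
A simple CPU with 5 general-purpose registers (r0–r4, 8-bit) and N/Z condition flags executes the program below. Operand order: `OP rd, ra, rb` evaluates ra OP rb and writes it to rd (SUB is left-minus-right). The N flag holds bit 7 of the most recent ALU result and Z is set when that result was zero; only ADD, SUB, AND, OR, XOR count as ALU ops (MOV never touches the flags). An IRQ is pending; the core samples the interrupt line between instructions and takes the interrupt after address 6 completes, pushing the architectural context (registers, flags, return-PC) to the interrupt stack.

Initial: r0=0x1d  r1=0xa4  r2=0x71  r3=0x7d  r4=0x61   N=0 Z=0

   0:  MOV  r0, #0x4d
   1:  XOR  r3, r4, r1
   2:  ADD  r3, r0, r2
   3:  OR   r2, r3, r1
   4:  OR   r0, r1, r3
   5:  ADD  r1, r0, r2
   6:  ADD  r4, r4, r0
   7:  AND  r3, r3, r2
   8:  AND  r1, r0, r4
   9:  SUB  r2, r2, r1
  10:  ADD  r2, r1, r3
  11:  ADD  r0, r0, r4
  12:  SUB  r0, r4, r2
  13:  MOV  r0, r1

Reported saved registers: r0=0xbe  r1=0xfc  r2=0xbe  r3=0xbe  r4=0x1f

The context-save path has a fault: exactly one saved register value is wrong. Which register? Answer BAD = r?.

BAD = r1

after  0: r0=0x4d r1=0xa4 r2=0x71 r3=0x7d r4=0x61  N=0 Z=0
after  1: r0=0x4d r1=0xa4 r2=0x71 r3=0xc5 r4=0x61  N=1 Z=0
after  2: r0=0x4d r1=0xa4 r2=0x71 r3=0xbe r4=0x61  N=1 Z=0
after  3: r0=0x4d r1=0xa4 r2=0xbe r3=0xbe r4=0x61  N=1 Z=0
after  4: r0=0xbe r1=0xa4 r2=0xbe r3=0xbe r4=0x61  N=1 Z=0
after  5: r0=0xbe r1=0x7c r2=0xbe r3=0xbe r4=0x61  N=0 Z=0
after  6: r0=0xbe r1=0x7c r2=0xbe r3=0xbe r4=0x1f  N=0 Z=0
-- IRQ taken; context saved, return-PC = 7 --
mismatch: r1: reported 0xfc vs actual 0x7c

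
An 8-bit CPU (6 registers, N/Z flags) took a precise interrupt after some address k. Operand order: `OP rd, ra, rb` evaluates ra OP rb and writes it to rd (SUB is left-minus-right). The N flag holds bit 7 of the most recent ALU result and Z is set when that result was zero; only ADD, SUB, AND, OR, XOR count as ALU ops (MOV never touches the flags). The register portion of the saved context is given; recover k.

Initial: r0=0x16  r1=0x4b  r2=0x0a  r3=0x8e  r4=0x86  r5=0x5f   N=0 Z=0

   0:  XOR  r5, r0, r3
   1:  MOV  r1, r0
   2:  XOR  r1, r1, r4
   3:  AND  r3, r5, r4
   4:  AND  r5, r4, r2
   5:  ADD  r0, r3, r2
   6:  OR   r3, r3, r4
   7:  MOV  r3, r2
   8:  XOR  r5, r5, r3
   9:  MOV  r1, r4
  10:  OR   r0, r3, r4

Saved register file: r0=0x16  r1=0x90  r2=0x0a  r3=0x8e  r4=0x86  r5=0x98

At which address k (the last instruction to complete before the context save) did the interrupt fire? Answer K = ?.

K = 2

after  0: r0=0x16 r1=0x4b r2=0x0a r3=0x8e r4=0x86 r5=0x98  N=1 Z=0
after  1: r0=0x16 r1=0x16 r2=0x0a r3=0x8e r4=0x86 r5=0x98  N=1 Z=0
after  2: r0=0x16 r1=0x90 r2=0x0a r3=0x8e r4=0x86 r5=0x98  N=1 Z=0
-- IRQ taken; context saved, return-PC = 3 --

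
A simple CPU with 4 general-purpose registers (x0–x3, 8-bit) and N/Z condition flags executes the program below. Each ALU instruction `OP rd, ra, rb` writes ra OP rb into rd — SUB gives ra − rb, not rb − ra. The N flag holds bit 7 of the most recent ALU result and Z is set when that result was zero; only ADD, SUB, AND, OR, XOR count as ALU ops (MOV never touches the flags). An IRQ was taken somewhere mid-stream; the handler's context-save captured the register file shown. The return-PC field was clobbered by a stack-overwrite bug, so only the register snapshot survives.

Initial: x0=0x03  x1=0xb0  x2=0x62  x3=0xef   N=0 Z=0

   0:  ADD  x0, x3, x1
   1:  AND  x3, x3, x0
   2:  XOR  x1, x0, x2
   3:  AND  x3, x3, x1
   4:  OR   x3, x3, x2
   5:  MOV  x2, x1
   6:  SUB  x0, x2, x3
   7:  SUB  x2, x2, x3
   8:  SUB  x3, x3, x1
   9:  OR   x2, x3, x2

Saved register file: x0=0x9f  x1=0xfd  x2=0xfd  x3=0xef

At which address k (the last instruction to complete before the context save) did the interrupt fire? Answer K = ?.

after  0: x0=0x9f x1=0xb0 x2=0x62 x3=0xef  N=1 Z=0
after  1: x0=0x9f x1=0xb0 x2=0x62 x3=0x8f  N=1 Z=0
after  2: x0=0x9f x1=0xfd x2=0x62 x3=0x8f  N=1 Z=0
after  3: x0=0x9f x1=0xfd x2=0x62 x3=0x8d  N=1 Z=0
after  4: x0=0x9f x1=0xfd x2=0x62 x3=0xef  N=1 Z=0
after  5: x0=0x9f x1=0xfd x2=0xfd x3=0xef  N=1 Z=0
-- IRQ taken; context saved, return-PC = 6 --

K = 5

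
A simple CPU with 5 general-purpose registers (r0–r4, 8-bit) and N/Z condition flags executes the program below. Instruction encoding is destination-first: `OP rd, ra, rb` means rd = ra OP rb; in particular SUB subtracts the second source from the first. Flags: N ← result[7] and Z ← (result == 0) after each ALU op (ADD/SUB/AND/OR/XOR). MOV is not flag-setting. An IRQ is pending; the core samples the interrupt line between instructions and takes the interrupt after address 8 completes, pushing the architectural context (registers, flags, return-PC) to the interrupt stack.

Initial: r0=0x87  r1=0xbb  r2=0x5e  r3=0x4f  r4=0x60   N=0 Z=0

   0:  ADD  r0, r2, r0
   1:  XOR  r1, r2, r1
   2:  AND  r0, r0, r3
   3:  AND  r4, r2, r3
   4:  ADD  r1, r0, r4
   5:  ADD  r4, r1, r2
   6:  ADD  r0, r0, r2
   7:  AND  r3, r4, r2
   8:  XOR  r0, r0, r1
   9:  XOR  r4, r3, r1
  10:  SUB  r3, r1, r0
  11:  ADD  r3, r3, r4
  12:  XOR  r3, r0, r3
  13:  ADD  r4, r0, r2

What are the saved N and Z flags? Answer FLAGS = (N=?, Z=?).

after  0: r0=0xe5 r1=0xbb r2=0x5e r3=0x4f r4=0x60  N=1 Z=0
after  1: r0=0xe5 r1=0xe5 r2=0x5e r3=0x4f r4=0x60  N=1 Z=0
after  2: r0=0x45 r1=0xe5 r2=0x5e r3=0x4f r4=0x60  N=0 Z=0
after  3: r0=0x45 r1=0xe5 r2=0x5e r3=0x4f r4=0x4e  N=0 Z=0
after  4: r0=0x45 r1=0x93 r2=0x5e r3=0x4f r4=0x4e  N=1 Z=0
after  5: r0=0x45 r1=0x93 r2=0x5e r3=0x4f r4=0xf1  N=1 Z=0
after  6: r0=0xa3 r1=0x93 r2=0x5e r3=0x4f r4=0xf1  N=1 Z=0
after  7: r0=0xa3 r1=0x93 r2=0x5e r3=0x50 r4=0xf1  N=0 Z=0
after  8: r0=0x30 r1=0x93 r2=0x5e r3=0x50 r4=0xf1  N=0 Z=0
-- IRQ taken; context saved, return-PC = 9 --

FLAGS = (N=0, Z=0)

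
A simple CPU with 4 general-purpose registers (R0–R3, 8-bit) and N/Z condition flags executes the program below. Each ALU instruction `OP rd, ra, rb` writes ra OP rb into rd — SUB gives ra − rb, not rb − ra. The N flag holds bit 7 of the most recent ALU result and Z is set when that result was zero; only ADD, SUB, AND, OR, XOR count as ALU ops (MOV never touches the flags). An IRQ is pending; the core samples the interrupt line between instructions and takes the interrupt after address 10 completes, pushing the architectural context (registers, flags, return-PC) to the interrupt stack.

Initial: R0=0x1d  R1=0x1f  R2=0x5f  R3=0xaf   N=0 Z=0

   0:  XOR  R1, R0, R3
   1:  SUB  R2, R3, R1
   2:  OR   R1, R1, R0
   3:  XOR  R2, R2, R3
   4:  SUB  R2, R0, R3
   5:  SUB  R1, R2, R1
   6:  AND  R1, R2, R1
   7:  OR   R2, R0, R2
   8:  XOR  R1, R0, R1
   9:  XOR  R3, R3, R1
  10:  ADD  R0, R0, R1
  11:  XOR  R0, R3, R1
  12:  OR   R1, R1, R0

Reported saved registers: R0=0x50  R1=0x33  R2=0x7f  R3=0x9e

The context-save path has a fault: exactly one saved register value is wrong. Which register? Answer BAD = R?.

after  0: R0=0x1d R1=0xb2 R2=0x5f R3=0xaf  N=1 Z=0
after  1: R0=0x1d R1=0xb2 R2=0xfd R3=0xaf  N=1 Z=0
after  2: R0=0x1d R1=0xbf R2=0xfd R3=0xaf  N=1 Z=0
after  3: R0=0x1d R1=0xbf R2=0x52 R3=0xaf  N=0 Z=0
after  4: R0=0x1d R1=0xbf R2=0x6e R3=0xaf  N=0 Z=0
after  5: R0=0x1d R1=0xaf R2=0x6e R3=0xaf  N=1 Z=0
after  6: R0=0x1d R1=0x2e R2=0x6e R3=0xaf  N=0 Z=0
after  7: R0=0x1d R1=0x2e R2=0x7f R3=0xaf  N=0 Z=0
after  8: R0=0x1d R1=0x33 R2=0x7f R3=0xaf  N=0 Z=0
after  9: R0=0x1d R1=0x33 R2=0x7f R3=0x9c  N=1 Z=0
after 10: R0=0x50 R1=0x33 R2=0x7f R3=0x9c  N=0 Z=0
-- IRQ taken; context saved, return-PC = 11 --
mismatch: R3: reported 0x9e vs actual 0x9c

BAD = R3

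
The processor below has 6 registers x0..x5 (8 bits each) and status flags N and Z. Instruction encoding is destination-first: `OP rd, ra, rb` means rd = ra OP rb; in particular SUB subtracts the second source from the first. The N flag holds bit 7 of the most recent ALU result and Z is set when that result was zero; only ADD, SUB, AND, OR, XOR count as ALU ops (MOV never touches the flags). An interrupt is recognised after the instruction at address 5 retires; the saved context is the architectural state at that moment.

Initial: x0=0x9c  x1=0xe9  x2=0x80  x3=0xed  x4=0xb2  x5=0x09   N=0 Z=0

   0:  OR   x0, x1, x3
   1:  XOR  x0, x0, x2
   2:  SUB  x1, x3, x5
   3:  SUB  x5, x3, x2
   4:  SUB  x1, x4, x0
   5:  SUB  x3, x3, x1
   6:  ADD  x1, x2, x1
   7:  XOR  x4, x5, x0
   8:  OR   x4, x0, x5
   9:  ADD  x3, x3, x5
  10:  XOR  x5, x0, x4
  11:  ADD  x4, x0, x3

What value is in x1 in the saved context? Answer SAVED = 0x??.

SAVED = 0x45

after  0: x0=0xed x1=0xe9 x2=0x80 x3=0xed x4=0xb2 x5=0x09  N=1 Z=0
after  1: x0=0x6d x1=0xe9 x2=0x80 x3=0xed x4=0xb2 x5=0x09  N=0 Z=0
after  2: x0=0x6d x1=0xe4 x2=0x80 x3=0xed x4=0xb2 x5=0x09  N=1 Z=0
after  3: x0=0x6d x1=0xe4 x2=0x80 x3=0xed x4=0xb2 x5=0x6d  N=0 Z=0
after  4: x0=0x6d x1=0x45 x2=0x80 x3=0xed x4=0xb2 x5=0x6d  N=0 Z=0
after  5: x0=0x6d x1=0x45 x2=0x80 x3=0xa8 x4=0xb2 x5=0x6d  N=1 Z=0
-- IRQ taken; context saved, return-PC = 6 --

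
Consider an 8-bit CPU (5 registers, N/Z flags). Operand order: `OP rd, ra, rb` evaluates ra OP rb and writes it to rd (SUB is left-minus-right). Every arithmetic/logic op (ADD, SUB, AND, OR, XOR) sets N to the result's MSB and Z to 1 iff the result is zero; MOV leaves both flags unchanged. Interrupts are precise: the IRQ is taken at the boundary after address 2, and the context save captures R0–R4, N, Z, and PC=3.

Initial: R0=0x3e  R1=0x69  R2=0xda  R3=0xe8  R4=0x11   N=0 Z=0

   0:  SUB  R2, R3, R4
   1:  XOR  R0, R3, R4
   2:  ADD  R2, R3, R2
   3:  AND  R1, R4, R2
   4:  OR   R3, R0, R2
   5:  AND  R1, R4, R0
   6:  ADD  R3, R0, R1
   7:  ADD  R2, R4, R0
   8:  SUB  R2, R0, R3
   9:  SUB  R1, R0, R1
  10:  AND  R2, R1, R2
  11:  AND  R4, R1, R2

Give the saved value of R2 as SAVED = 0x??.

SAVED = 0xbf

after  0: R0=0x3e R1=0x69 R2=0xd7 R3=0xe8 R4=0x11  N=1 Z=0
after  1: R0=0xf9 R1=0x69 R2=0xd7 R3=0xe8 R4=0x11  N=1 Z=0
after  2: R0=0xf9 R1=0x69 R2=0xbf R3=0xe8 R4=0x11  N=1 Z=0
-- IRQ taken; context saved, return-PC = 3 --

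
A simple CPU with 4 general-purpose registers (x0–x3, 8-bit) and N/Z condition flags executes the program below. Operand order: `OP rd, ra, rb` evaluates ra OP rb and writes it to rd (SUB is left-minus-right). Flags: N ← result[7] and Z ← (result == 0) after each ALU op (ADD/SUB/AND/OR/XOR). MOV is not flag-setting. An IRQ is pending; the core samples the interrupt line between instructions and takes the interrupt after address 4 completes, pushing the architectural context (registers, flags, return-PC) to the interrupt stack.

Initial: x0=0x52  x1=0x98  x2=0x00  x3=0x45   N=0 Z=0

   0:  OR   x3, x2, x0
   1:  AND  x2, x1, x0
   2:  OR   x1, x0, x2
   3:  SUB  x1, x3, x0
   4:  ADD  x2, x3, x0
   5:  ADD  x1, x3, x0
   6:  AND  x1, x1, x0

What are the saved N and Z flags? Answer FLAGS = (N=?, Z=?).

FLAGS = (N=1, Z=0)

after  0: x0=0x52 x1=0x98 x2=0x00 x3=0x52  N=0 Z=0
after  1: x0=0x52 x1=0x98 x2=0x10 x3=0x52  N=0 Z=0
after  2: x0=0x52 x1=0x52 x2=0x10 x3=0x52  N=0 Z=0
after  3: x0=0x52 x1=0x00 x2=0x10 x3=0x52  N=0 Z=1
after  4: x0=0x52 x1=0x00 x2=0xa4 x3=0x52  N=1 Z=0
-- IRQ taken; context saved, return-PC = 5 --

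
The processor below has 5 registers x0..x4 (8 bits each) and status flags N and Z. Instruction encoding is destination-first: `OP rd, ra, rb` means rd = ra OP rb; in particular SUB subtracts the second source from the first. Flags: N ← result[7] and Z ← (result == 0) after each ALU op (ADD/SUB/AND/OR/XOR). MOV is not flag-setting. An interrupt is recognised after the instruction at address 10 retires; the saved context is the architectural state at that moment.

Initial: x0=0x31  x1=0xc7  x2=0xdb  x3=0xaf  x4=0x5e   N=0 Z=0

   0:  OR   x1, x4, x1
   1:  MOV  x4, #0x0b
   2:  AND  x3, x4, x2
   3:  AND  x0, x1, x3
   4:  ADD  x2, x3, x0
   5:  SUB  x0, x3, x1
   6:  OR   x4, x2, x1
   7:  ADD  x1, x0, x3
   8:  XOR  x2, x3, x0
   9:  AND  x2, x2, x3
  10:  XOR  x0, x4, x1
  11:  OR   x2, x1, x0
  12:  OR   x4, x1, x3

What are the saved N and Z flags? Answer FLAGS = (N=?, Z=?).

FLAGS = (N=1, Z=0)

after  0: x0=0x31 x1=0xdf x2=0xdb x3=0xaf x4=0x5e  N=1 Z=0
after  1: x0=0x31 x1=0xdf x2=0xdb x3=0xaf x4=0x0b  N=1 Z=0
after  2: x0=0x31 x1=0xdf x2=0xdb x3=0x0b x4=0x0b  N=0 Z=0
after  3: x0=0x0b x1=0xdf x2=0xdb x3=0x0b x4=0x0b  N=0 Z=0
after  4: x0=0x0b x1=0xdf x2=0x16 x3=0x0b x4=0x0b  N=0 Z=0
after  5: x0=0x2c x1=0xdf x2=0x16 x3=0x0b x4=0x0b  N=0 Z=0
after  6: x0=0x2c x1=0xdf x2=0x16 x3=0x0b x4=0xdf  N=1 Z=0
after  7: x0=0x2c x1=0x37 x2=0x16 x3=0x0b x4=0xdf  N=0 Z=0
after  8: x0=0x2c x1=0x37 x2=0x27 x3=0x0b x4=0xdf  N=0 Z=0
after  9: x0=0x2c x1=0x37 x2=0x03 x3=0x0b x4=0xdf  N=0 Z=0
after 10: x0=0xe8 x1=0x37 x2=0x03 x3=0x0b x4=0xdf  N=1 Z=0
-- IRQ taken; context saved, return-PC = 11 --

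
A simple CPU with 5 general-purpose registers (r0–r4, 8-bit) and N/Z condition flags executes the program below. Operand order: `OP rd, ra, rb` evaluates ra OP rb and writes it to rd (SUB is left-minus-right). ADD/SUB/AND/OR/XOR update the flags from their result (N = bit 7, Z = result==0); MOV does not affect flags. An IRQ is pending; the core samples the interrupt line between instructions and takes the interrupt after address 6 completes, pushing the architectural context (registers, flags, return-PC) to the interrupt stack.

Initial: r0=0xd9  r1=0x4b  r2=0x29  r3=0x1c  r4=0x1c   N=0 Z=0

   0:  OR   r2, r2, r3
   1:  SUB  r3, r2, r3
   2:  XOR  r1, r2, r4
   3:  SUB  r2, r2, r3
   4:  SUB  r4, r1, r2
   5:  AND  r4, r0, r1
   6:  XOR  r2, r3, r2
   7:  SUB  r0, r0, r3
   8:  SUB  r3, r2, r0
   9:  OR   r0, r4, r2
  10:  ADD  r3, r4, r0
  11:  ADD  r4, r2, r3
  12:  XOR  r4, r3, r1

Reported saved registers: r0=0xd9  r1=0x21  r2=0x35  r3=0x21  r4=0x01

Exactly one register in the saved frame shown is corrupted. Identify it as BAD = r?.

after  0: r0=0xd9 r1=0x4b r2=0x3d r3=0x1c r4=0x1c  N=0 Z=0
after  1: r0=0xd9 r1=0x4b r2=0x3d r3=0x21 r4=0x1c  N=0 Z=0
after  2: r0=0xd9 r1=0x21 r2=0x3d r3=0x21 r4=0x1c  N=0 Z=0
after  3: r0=0xd9 r1=0x21 r2=0x1c r3=0x21 r4=0x1c  N=0 Z=0
after  4: r0=0xd9 r1=0x21 r2=0x1c r3=0x21 r4=0x05  N=0 Z=0
after  5: r0=0xd9 r1=0x21 r2=0x1c r3=0x21 r4=0x01  N=0 Z=0
after  6: r0=0xd9 r1=0x21 r2=0x3d r3=0x21 r4=0x01  N=0 Z=0
-- IRQ taken; context saved, return-PC = 7 --
mismatch: r2: reported 0x35 vs actual 0x3d

BAD = r2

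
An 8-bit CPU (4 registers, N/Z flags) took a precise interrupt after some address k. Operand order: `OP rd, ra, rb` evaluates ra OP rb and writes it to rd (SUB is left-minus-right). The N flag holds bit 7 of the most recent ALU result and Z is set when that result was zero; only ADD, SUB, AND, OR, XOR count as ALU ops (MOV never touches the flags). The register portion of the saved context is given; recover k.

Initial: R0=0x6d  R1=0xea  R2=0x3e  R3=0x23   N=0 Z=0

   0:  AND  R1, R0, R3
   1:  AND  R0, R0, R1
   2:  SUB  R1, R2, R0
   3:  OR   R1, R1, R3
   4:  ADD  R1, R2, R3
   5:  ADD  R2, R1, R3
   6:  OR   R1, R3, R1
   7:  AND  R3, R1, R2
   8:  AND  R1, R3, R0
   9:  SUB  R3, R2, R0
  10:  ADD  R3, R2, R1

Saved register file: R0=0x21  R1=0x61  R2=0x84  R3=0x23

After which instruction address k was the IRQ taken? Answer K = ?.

after  0: R0=0x6d R1=0x21 R2=0x3e R3=0x23  N=0 Z=0
after  1: R0=0x21 R1=0x21 R2=0x3e R3=0x23  N=0 Z=0
after  2: R0=0x21 R1=0x1d R2=0x3e R3=0x23  N=0 Z=0
after  3: R0=0x21 R1=0x3f R2=0x3e R3=0x23  N=0 Z=0
after  4: R0=0x21 R1=0x61 R2=0x3e R3=0x23  N=0 Z=0
after  5: R0=0x21 R1=0x61 R2=0x84 R3=0x23  N=1 Z=0
-- IRQ taken; context saved, return-PC = 6 --

K = 5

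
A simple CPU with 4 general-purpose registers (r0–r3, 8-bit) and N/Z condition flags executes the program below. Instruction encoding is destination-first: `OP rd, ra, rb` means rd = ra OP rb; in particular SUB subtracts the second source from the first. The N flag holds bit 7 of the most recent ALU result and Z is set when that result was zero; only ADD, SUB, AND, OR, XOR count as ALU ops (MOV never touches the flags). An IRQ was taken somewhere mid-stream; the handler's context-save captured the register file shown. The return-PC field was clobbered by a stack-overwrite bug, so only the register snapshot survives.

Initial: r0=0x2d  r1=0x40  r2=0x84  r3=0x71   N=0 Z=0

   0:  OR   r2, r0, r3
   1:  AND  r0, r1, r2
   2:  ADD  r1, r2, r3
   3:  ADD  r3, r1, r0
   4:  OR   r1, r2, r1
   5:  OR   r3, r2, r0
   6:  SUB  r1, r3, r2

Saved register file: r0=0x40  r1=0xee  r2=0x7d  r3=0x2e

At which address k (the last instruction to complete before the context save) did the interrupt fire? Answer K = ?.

after  0: r0=0x2d r1=0x40 r2=0x7d r3=0x71  N=0 Z=0
after  1: r0=0x40 r1=0x40 r2=0x7d r3=0x71  N=0 Z=0
after  2: r0=0x40 r1=0xee r2=0x7d r3=0x71  N=1 Z=0
after  3: r0=0x40 r1=0xee r2=0x7d r3=0x2e  N=0 Z=0
-- IRQ taken; context saved, return-PC = 4 --

K = 3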